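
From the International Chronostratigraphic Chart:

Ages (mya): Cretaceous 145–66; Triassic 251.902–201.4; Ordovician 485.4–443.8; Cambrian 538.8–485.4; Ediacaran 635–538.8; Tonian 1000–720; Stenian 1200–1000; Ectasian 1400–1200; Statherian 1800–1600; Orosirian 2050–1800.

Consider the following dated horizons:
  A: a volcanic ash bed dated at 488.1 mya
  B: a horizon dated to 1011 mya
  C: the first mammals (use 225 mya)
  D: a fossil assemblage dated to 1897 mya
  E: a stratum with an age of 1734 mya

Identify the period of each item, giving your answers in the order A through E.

A: 488.1 Ma lies in 538.8–485.4 Ma, so Cambrian.
B: 1011 Ma lies in 1200–1000 Ma, so Stenian.
C: 225 Ma lies in 251.902–201.4 Ma, so Triassic.
D: 1897 Ma lies in 2050–1800 Ma, so Orosirian.
E: 1734 Ma lies in 1800–1600 Ma, so Statherian.

A — Cambrian; B — Stenian; C — Triassic; D — Orosirian; E — Statherian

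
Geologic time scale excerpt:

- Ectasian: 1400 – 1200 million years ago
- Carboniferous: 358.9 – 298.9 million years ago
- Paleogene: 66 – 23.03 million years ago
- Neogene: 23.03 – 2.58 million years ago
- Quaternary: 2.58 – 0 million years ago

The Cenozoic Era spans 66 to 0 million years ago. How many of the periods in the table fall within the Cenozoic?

3

Periods inside 66–0 Ma: Paleogene, Neogene, Quaternary — 3 in total.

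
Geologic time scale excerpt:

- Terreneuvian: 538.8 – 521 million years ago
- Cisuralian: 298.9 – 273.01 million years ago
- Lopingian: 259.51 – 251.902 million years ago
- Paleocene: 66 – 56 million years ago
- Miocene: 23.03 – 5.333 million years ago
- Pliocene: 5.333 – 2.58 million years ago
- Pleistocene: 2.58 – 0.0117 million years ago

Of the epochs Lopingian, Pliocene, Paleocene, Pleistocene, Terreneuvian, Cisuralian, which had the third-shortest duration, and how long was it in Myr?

Start − end for each: Lopingian 259.51 − 251.902 = 7.608; Pliocene 5.333 − 2.58 = 2.753; Paleocene 66 − 56 = 10; Pleistocene 2.58 − 0.0117 = 2.5683; Terreneuvian 538.8 − 521 = 17.8; Cisuralian 298.9 − 273.01 = 25.89.
Ranking these from shortest: Pleistocene < Pliocene < Lopingian < Paleocene < Terreneuvian < Cisuralian.
Position 3 in that ranking is Lopingian, which lasted 7.608 Myr.

Lopingian, 7.608 million years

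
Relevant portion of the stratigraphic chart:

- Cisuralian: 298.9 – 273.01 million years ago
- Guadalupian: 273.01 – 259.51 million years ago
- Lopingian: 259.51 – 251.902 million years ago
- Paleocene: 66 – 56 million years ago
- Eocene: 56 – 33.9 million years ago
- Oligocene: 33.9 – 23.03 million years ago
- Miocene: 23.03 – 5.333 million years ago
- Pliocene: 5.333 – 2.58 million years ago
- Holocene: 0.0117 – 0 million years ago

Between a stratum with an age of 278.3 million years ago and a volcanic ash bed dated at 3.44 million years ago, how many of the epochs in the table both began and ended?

6

278.3 Ma sits inside the Cisuralian (298.9–273.01) and 3.44 Ma inside the Pliocene (5.333–2.58); neither of those is wholly between the two dates.
The listed epochs lying completely between them are Guadalupian, Lopingian, Paleocene, Eocene, Oligocene, Miocene — 6 in all.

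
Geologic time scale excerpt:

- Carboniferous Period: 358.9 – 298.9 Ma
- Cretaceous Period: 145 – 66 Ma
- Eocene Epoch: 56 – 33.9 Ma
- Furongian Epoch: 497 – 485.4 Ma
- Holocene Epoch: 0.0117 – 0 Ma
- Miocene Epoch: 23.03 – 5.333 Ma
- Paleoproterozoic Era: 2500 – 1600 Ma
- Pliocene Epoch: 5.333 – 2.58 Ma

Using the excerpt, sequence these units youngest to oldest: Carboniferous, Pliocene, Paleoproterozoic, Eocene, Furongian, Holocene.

Read off each span (Ma): Carboniferous 358.9–298.9; Pliocene 5.333–2.58; Paleoproterozoic 2500–1600; Eocene 56–33.9; Furongian 497–485.4; Holocene 0.0117–0.
Larger Ma is older, so oldest→youngest is Paleoproterozoic, Furongian, Carboniferous, Eocene, Pliocene, Holocene; reverse it for youngest→oldest.

Holocene, Pliocene, Eocene, Carboniferous, Furongian, Paleoproterozoic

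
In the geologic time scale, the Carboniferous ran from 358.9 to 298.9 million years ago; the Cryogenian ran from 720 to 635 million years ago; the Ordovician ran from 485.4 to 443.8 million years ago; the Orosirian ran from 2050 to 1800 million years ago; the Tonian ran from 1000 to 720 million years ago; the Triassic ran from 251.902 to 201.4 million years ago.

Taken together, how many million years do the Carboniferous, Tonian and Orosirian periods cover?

590 million years

Duration is start − end for each: (358.9 − 298.9) + (1000 − 720) + (2050 − 1800).
That is 60 + 280 + 250, which totals 590 million years.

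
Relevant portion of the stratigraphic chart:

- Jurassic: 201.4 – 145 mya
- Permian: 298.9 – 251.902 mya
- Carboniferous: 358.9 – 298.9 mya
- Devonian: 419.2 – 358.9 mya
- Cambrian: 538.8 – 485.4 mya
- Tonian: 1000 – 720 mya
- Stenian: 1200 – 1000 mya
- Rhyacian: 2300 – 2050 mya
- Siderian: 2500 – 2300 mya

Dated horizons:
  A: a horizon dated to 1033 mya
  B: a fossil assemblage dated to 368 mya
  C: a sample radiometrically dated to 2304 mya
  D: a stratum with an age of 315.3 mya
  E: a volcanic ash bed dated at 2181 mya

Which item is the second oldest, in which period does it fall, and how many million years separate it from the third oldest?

Larger Ma means older, so oldest first: C 2304 > E 2181 > A 1033 > B 368 > D 315.3.
Counting 2 along gives E (2181 Ma); the excerpt puts that inside the Rhyacian, 2300–2050 Ma.
Next in line is A (1033 Ma), and 2181 − 1033 = 1148 Myr.

E, in the Rhyacian; 1148 million years to A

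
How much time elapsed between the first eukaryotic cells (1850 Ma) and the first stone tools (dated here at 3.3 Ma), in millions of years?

1846.7 million years

1850 − 3.3 = 1846.7 million years.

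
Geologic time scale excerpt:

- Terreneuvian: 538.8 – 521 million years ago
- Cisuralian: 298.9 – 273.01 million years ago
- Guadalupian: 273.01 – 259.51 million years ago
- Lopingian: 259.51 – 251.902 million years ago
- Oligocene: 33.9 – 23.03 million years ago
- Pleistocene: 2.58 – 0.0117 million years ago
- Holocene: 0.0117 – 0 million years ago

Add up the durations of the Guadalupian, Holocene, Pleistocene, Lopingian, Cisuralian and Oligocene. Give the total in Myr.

60.448 million years

Each duration: Guadalupian = 13.5; Holocene = 0.0117; Pleistocene = 2.5683; Lopingian = 7.608; Cisuralian = 25.89; Oligocene = 10.87.
Sum: 13.5 + 0.0117 + 2.5683 + 7.608 + 25.89 + 10.87 = 60.448 Myr.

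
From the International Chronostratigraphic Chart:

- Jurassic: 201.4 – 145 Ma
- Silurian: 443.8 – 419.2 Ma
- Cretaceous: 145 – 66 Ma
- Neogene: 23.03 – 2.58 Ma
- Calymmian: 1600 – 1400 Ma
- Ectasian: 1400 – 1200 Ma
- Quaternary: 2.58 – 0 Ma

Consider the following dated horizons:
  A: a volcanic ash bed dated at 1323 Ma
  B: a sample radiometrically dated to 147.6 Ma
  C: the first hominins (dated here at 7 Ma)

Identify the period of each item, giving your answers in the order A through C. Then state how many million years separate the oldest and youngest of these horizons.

A: 1323 Ma lies in 1400–1200 Ma, so Ectasian.
B: 147.6 Ma lies in 201.4–145 Ma, so Jurassic.
C: 7 Ma lies in 23.03–2.58 Ma, so Neogene.
Oldest = 1323 Ma, youngest = 7 Ma → span 1316 Myr.

A — Ectasian; B — Jurassic; C — Neogene; span 1316 million years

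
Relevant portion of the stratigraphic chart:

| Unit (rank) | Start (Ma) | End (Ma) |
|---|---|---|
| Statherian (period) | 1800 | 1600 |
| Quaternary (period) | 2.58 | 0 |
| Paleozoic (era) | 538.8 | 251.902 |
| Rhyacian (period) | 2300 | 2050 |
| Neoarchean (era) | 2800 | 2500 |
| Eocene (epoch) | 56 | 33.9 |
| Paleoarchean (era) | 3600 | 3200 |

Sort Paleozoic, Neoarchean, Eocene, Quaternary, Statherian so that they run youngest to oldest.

The oldest of these is Neoarchean (starts 2800 Ma) and the youngest is Quaternary (ends 0 Ma).
In between, by decreasing start age: Statherian (1800), Paleozoic (538.8), Eocene (56).
Listing youngest first means reversing that sequence.

Quaternary → Eocene → Paleozoic → Statherian → Neoarchean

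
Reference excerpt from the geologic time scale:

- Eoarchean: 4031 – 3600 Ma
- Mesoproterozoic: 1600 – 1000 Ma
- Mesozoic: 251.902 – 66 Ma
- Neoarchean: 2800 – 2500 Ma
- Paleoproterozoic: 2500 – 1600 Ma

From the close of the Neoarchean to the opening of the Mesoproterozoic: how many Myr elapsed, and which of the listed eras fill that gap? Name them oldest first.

The Neoarchean closes at 2500 Ma and the Mesoproterozoic opens at 1600 Ma, so the interval is 2500 − 1600 = 900 Myr.
An era fits inside if it starts at or after 2500 Ma and ends at or before 1600 Ma; oldest first that gives Paleoproterozoic.

900 million years; Paleoproterozoic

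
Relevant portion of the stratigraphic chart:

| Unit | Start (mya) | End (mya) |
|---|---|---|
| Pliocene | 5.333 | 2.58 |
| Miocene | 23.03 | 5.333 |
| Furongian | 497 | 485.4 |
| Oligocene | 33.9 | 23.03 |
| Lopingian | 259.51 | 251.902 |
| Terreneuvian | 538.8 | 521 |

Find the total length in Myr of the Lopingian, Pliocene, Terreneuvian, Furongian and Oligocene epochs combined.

50.631 million years

Each duration: Lopingian = 7.608; Pliocene = 2.753; Terreneuvian = 17.8; Furongian = 11.6; Oligocene = 10.87.
Sum: 7.608 + 2.753 + 17.8 + 11.6 + 10.87 = 50.631 Myr.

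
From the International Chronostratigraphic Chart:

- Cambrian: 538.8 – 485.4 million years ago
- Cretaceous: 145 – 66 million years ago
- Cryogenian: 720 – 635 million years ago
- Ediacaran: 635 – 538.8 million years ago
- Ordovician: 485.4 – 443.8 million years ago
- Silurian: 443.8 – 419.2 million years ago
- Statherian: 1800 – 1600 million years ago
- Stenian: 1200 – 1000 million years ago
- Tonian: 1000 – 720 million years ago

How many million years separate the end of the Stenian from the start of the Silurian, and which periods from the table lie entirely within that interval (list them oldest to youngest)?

The Stenian closes at 1000 Ma and the Silurian opens at 443.8 Ma, so the interval is 1000 − 443.8 = 556.2 Myr.
A period fits inside if it starts at or after 1000 Ma and ends at or before 443.8 Ma; oldest first that gives Tonian, Cryogenian, Ediacaran, Cambrian, Ordovician.

556.2 million years; Tonian, Cryogenian, Ediacaran, Cambrian, Ordovician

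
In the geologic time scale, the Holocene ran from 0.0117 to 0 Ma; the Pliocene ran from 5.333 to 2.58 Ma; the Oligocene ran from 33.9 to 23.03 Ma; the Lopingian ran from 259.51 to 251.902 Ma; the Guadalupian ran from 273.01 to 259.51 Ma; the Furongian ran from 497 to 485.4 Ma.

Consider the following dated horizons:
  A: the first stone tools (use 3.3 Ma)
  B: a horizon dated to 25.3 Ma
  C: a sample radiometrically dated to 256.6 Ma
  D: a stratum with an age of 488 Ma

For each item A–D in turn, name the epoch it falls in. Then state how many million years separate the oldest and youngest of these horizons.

A — Pliocene; B — Oligocene; C — Lopingian; D — Furongian; span 484.7 million years

Match each age against the start–end ranges in the excerpt: A = 3.3 Ma → Pliocene (5.333–2.58); B = 25.3 Ma → Oligocene (33.9–23.03); C = 256.6 Ma → Lopingian (259.51–251.902); D = 488 Ma → Furongian (497–485.4).
The largest age is 488 Ma and the smallest is 3.3 Ma; their difference is 484.7 Myr.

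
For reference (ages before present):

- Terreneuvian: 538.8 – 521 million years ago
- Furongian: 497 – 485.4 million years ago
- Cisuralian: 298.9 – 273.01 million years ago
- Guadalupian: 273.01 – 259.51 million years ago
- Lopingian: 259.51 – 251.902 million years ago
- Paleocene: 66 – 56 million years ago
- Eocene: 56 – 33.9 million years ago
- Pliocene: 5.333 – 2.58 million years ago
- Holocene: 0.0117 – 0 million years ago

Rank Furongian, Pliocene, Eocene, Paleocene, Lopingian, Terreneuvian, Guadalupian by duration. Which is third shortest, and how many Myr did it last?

Paleocene, 10 million years

Start − end for each: Furongian 497 − 485.4 = 11.6; Pliocene 5.333 − 2.58 = 2.753; Eocene 56 − 33.9 = 22.1; Paleocene 66 − 56 = 10; Lopingian 259.51 − 251.902 = 7.608; Terreneuvian 538.8 − 521 = 17.8; Guadalupian 273.01 − 259.51 = 13.5.
Ranking these from shortest: Pliocene < Lopingian < Paleocene < Furongian < Guadalupian < Terreneuvian < Eocene.
Position 3 in that ranking is Paleocene, which lasted 10 Myr.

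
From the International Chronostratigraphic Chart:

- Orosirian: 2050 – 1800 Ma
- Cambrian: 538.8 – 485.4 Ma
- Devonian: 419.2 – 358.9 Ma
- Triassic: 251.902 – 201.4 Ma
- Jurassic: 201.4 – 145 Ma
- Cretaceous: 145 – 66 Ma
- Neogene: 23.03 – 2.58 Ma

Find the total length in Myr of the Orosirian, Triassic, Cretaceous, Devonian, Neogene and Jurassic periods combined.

Duration is start − end for each: (2050 − 1800) + (251.902 − 201.4) + (145 − 66) + (419.2 − 358.9) + (23.03 − 2.58) + (201.4 − 145).
That is 250 + 50.502 + 79 + 60.3 + 20.45 + 56.4, which totals 516.652 million years.

516.652 million years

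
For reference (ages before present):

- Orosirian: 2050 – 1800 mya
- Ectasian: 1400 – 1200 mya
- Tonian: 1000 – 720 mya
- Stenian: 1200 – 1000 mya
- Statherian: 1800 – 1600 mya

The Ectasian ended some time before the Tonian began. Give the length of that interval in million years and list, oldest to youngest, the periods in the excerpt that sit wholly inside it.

End of Ectasian = 1200 Ma; start of Tonian = 1000 Ma.
Gap = 1200 − 1000 = 200 Myr.
Periods wholly inside 1200–1000 Ma: Stenian (1200–1000).

200 million years; Stenian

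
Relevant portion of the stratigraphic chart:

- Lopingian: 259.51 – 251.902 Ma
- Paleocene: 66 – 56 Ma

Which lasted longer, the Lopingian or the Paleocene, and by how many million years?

Lopingian: 259.51 − 251.902 = 7.608 Myr.
Paleocene: 66 − 56 = 10 Myr.
Difference: 10 − 7.608 = 2.392 Myr, so the Paleocene was longer.

Paleocene, by 2.392 million years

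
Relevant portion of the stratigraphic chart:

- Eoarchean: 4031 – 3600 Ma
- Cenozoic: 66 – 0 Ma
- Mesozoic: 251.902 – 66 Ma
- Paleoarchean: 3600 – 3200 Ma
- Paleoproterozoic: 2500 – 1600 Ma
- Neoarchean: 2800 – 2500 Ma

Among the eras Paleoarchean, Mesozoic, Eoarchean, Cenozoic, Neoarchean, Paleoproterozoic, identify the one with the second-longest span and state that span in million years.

Durations: Paleoarchean 400; Mesozoic 185.902; Eoarchean 431; Cenozoic 66; Neoarchean 300; Paleoproterozoic 900 Myr.
Sorted longest-first: Paleoproterozoic (900), Eoarchean (431), Paleoarchean (400), Neoarchean (300), Mesozoic (185.902), Cenozoic (66).
The second longest is Eoarchean at 431 Myr.

Eoarchean, 431 million years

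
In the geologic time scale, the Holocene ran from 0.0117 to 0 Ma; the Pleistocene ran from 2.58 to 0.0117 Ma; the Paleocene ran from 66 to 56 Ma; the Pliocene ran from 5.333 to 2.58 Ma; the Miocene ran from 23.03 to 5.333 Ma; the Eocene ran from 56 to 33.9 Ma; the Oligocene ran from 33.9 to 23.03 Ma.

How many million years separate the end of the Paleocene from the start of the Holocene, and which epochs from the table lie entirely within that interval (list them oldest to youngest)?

The Paleocene closes at 56 Ma and the Holocene opens at 0.0117 Ma, so the interval is 56 − 0.0117 = 55.9883 Myr.
An epoch fits inside if it starts at or after 56 Ma and ends at or before 0.0117 Ma; oldest first that gives Eocene, Oligocene, Miocene, Pliocene, Pleistocene.

55.9883 million years; Eocene, Oligocene, Miocene, Pliocene, Pleistocene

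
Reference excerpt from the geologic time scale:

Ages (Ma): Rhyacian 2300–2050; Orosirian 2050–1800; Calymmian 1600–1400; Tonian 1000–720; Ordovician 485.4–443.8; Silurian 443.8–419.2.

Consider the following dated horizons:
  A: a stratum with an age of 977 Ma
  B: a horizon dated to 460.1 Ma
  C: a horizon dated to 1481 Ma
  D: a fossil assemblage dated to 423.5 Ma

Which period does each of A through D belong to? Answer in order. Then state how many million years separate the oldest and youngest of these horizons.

A: 977 Ma lies in 1000–720 Ma, so Tonian.
B: 460.1 Ma lies in 485.4–443.8 Ma, so Ordovician.
C: 1481 Ma lies in 1600–1400 Ma, so Calymmian.
D: 423.5 Ma lies in 443.8–419.2 Ma, so Silurian.
Oldest = 1481 Ma, youngest = 423.5 Ma → span 1057.5 Myr.

A — Tonian; B — Ordovician; C — Calymmian; D — Silurian; span 1057.5 million years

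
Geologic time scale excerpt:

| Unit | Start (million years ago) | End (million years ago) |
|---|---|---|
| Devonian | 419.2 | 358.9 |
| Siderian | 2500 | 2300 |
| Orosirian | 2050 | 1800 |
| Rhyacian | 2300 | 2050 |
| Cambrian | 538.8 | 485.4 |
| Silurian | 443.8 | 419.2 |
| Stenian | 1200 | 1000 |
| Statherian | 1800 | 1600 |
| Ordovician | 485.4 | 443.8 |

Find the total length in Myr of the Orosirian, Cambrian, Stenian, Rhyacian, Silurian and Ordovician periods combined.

Each duration: Orosirian = 250; Cambrian = 53.4; Stenian = 200; Rhyacian = 250; Silurian = 24.6; Ordovician = 41.6.
Sum: 250 + 53.4 + 200 + 250 + 24.6 + 41.6 = 819.6 Myr.

819.6 million years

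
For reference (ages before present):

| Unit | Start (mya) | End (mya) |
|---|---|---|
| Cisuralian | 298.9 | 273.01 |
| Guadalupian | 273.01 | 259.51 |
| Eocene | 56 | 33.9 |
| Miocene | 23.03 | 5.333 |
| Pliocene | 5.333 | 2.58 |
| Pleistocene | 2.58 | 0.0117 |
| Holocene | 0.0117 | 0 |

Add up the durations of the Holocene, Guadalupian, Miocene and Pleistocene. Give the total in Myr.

33.777 million years

Each duration: Holocene = 0.0117; Guadalupian = 13.5; Miocene = 17.697; Pleistocene = 2.5683.
Sum: 0.0117 + 13.5 + 17.697 + 2.5683 = 33.777 Myr.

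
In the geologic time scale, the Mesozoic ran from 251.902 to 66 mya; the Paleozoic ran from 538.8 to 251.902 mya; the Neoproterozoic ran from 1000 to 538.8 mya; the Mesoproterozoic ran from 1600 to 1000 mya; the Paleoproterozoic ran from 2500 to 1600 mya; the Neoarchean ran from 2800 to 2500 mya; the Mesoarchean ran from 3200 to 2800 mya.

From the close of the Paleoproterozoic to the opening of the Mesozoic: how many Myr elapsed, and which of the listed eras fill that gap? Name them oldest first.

End of Paleoproterozoic = 1600 Ma; start of Mesozoic = 251.902 Ma.
Gap = 1600 − 251.902 = 1348.098 Myr.
Eras wholly inside 1600–251.902 Ma: Mesoproterozoic (1600–1000), Neoproterozoic (1000–538.8), Paleozoic (538.8–251.902).

1348.098 million years; Mesoproterozoic, Neoproterozoic, Paleozoic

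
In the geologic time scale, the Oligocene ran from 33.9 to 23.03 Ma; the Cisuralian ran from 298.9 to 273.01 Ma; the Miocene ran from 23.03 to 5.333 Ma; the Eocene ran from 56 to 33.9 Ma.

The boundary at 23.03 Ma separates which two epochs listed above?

Oligocene and Miocene

The Oligocene ends at 23.03 Ma and the Miocene begins at 23.03 Ma, so they share that boundary.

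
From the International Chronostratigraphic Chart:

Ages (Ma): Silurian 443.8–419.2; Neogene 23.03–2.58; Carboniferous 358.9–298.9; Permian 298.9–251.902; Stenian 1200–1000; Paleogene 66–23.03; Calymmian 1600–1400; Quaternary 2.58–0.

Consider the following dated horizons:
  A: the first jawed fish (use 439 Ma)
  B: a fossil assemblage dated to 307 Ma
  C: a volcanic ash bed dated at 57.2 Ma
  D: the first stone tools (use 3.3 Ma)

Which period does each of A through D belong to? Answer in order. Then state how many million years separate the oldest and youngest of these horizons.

A — Silurian; B — Carboniferous; C — Paleogene; D — Neogene; span 435.7 million years

A: 439 Ma lies in 443.8–419.2 Ma, so Silurian.
B: 307 Ma lies in 358.9–298.9 Ma, so Carboniferous.
C: 57.2 Ma lies in 66–23.03 Ma, so Paleogene.
D: 3.3 Ma lies in 23.03–2.58 Ma, so Neogene.
Oldest = 439 Ma, youngest = 3.3 Ma → span 435.7 Myr.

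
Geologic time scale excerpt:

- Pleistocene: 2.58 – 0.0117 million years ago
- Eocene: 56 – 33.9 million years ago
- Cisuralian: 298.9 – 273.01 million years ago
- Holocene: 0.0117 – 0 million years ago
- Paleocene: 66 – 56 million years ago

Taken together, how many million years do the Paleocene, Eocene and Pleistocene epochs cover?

Each duration: Paleocene = 10; Eocene = 22.1; Pleistocene = 2.5683.
Sum: 10 + 22.1 + 2.5683 = 34.6683 Myr.

34.6683 million years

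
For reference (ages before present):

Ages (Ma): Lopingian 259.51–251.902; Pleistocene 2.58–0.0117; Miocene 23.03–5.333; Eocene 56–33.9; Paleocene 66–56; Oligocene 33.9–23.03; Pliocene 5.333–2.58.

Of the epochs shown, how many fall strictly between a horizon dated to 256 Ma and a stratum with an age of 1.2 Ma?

256 Ma sits inside the Lopingian (259.51–251.902) and 1.2 Ma inside the Pleistocene (2.58–0.0117); neither of those is wholly between the two dates.
The listed epochs lying completely between them are Paleocene, Eocene, Oligocene, Miocene, Pliocene — 5 in all.

5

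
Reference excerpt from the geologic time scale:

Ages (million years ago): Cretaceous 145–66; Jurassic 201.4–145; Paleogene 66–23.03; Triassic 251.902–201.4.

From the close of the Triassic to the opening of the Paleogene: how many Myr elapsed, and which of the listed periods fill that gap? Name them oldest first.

End of Triassic = 201.4 Ma; start of Paleogene = 66 Ma.
Gap = 201.4 − 66 = 135.4 Myr.
Periods wholly inside 201.4–66 Ma: Jurassic (201.4–145), Cretaceous (145–66).

135.4 million years; Jurassic, Cretaceous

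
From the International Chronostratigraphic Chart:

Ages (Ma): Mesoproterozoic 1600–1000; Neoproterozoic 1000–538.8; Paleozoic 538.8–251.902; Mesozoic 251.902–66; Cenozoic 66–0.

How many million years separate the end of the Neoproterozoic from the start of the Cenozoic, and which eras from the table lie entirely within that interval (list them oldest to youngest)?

The Neoproterozoic closes at 538.8 Ma and the Cenozoic opens at 66 Ma, so the interval is 538.8 − 66 = 472.8 Myr.
An era fits inside if it starts at or after 538.8 Ma and ends at or before 66 Ma; oldest first that gives Paleozoic, Mesozoic.

472.8 million years; Paleozoic, Mesozoic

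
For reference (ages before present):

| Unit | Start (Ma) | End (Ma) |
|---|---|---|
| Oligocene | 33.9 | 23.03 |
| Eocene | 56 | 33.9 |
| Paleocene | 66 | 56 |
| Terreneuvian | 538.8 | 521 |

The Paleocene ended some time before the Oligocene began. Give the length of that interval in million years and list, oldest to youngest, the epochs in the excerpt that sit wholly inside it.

The Paleocene closes at 56 Ma and the Oligocene opens at 33.9 Ma, so the interval is 56 − 33.9 = 22.1 Myr.
An epoch fits inside if it starts at or after 56 Ma and ends at or before 33.9 Ma; oldest first that gives Eocene.

22.1 million years; Eocene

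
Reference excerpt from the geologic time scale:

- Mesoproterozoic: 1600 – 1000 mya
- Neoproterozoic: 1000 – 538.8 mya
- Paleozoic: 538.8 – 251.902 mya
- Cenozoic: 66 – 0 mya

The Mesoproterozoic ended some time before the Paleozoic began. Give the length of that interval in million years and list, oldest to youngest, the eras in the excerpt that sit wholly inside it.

461.2 million years; Neoproterozoic

The Mesoproterozoic closes at 1000 Ma and the Paleozoic opens at 538.8 Ma, so the interval is 1000 − 538.8 = 461.2 Myr.
An era fits inside if it starts at or after 1000 Ma and ends at or before 538.8 Ma; oldest first that gives Neoproterozoic.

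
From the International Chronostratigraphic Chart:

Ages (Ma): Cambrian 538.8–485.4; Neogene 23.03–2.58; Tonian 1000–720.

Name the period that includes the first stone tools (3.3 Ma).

3.3 Ma lies between 23.03 and 2.58 Ma, so it falls in the Neogene.

Neogene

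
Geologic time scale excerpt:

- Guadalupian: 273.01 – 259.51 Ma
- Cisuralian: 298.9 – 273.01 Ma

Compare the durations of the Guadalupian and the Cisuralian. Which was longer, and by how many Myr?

Cisuralian, by 12.39 million years

Guadalupian: 273.01 − 259.51 = 13.5 Myr.
Cisuralian: 298.9 − 273.01 = 25.89 Myr.
Difference: 25.89 − 13.5 = 12.39 Myr, so the Cisuralian was longer.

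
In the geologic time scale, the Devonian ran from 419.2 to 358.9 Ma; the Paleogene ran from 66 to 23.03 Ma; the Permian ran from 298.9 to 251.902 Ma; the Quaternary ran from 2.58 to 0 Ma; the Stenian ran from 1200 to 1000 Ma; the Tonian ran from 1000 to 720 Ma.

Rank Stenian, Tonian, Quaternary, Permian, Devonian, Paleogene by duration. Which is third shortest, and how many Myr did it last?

Permian, 46.998 million years

Start − end for each: Stenian 1200 − 1000 = 200; Tonian 1000 − 720 = 280; Quaternary 2.58 − 0 = 2.58; Permian 298.9 − 251.902 = 46.998; Devonian 419.2 − 358.9 = 60.3; Paleogene 66 − 23.03 = 42.97.
Ranking these from shortest: Quaternary < Paleogene < Permian < Devonian < Stenian < Tonian.
Position 3 in that ranking is Permian, which lasted 46.998 Myr.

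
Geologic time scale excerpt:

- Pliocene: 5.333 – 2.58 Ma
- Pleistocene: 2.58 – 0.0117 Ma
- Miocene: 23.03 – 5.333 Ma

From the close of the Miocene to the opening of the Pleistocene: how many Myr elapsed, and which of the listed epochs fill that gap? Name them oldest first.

End of Miocene = 5.333 Ma; start of Pleistocene = 2.58 Ma.
Gap = 5.333 − 2.58 = 2.753 Myr.
Epochs wholly inside 5.333–2.58 Ma: Pliocene (5.333–2.58).

2.753 million years; Pliocene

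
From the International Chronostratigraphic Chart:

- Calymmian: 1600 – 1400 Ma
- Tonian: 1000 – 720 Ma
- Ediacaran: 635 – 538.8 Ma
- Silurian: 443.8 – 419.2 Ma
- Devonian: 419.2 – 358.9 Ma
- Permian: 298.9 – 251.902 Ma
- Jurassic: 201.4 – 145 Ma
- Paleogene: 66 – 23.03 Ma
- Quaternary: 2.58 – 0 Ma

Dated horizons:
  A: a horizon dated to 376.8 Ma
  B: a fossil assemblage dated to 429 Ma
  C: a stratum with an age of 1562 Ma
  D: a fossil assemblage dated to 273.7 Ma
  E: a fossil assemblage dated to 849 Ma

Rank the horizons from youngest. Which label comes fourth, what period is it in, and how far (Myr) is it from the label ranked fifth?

Smaller Ma means younger, so youngest first: D 273.7 < A 376.8 < B 429 < E 849 < C 1562.
Counting 4 along gives E (849 Ma); the excerpt puts that inside the Tonian, 1000–720 Ma.
Next in line is C (1562 Ma), and 1562 − 849 = 713 Myr.

E, in the Tonian; 713 million years to C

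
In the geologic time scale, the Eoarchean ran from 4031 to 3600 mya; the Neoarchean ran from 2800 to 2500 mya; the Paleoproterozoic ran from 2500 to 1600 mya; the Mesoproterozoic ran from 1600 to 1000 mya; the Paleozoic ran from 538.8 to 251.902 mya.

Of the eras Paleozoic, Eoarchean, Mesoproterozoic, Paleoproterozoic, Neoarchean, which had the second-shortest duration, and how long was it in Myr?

Start − end for each: Paleozoic 538.8 − 251.902 = 286.898; Eoarchean 4031 − 3600 = 431; Mesoproterozoic 1600 − 1000 = 600; Paleoproterozoic 2500 − 1600 = 900; Neoarchean 2800 − 2500 = 300.
Ranking these from shortest: Paleozoic < Neoarchean < Eoarchean < Mesoproterozoic < Paleoproterozoic.
Position 2 in that ranking is Neoarchean, which lasted 300 Myr.

Neoarchean, 300 million years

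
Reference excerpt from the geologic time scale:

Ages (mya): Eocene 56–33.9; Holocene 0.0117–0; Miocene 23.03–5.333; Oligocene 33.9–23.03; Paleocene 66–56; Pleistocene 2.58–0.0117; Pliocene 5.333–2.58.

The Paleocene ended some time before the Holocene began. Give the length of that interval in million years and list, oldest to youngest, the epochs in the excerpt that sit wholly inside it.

The Paleocene closes at 56 Ma and the Holocene opens at 0.0117 Ma, so the interval is 56 − 0.0117 = 55.9883 Myr.
An epoch fits inside if it starts at or after 56 Ma and ends at or before 0.0117 Ma; oldest first that gives Eocene, Oligocene, Miocene, Pliocene, Pleistocene.

55.9883 million years; Eocene, Oligocene, Miocene, Pliocene, Pleistocene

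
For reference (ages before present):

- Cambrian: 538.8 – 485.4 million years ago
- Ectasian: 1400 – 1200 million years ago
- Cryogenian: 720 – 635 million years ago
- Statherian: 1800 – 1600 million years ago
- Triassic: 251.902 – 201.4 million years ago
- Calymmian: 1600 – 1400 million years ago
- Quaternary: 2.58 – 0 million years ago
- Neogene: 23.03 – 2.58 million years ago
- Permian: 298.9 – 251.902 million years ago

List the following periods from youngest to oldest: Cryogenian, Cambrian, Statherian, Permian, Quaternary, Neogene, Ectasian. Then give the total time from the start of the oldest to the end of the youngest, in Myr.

Quaternary, Neogene, Permian, Cambrian, Cryogenian, Ectasian, Statherian; total span 1800 Myr

Start ages (Ma): Statherian 1800, Ectasian 1400, Cryogenian 720, Cambrian 538.8, Permian 298.9, Neogene 23.03, Quaternary 2.58.
Ordered youngest to oldest: Quaternary, Neogene, Permian, Cambrian, Cryogenian, Ectasian, Statherian.
Span = 1800 − 0 = 1800 Myr.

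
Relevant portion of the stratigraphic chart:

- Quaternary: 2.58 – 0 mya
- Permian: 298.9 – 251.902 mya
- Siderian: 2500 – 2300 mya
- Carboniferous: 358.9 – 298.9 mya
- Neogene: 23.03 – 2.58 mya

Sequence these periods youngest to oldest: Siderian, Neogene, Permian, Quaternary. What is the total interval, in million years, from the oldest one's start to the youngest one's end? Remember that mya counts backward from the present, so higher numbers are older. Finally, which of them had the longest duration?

From the excerpt: Siderian 2500–2300; Neogene 23.03–2.58; Permian 298.9–251.902; Quaternary 2.58–0 (Ma).
Larger Ma is earlier, so the oldest is Siderian and the youngest is Quaternary; youngest to oldest: Quaternary, Neogene, Permian, Siderian.
Oldest start 2500 minus youngest end 0 gives 2500 Myr overall.
Individual lengths (start − end): Permian 46.998; Quaternary 2.58; Siderian 200; Neogene 20.45. The largest is Siderian at 200 Myr.

Quaternary, Neogene, Permian, Siderian; total span 2500 Myr; longest is Siderian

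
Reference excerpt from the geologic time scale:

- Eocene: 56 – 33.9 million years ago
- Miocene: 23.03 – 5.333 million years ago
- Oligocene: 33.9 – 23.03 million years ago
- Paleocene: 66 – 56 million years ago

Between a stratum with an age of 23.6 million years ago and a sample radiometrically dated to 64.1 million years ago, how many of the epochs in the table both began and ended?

1

64.1 Ma sits inside the Paleocene (66–56) and 23.6 Ma inside the Oligocene (33.9–23.03); neither of those is wholly between the two dates.
The listed epochs lying completely between them are Eocene — 1 in all.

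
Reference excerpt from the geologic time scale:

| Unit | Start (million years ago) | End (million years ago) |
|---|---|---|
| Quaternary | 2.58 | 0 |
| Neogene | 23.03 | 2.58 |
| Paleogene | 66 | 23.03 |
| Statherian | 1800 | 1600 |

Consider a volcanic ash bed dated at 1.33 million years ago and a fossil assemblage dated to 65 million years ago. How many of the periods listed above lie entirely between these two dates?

1

65 Ma sits inside the Paleogene (66–23.03) and 1.33 Ma inside the Quaternary (2.58–0); neither of those is wholly between the two dates.
The listed periods lying completely between them are Neogene — 1 in all.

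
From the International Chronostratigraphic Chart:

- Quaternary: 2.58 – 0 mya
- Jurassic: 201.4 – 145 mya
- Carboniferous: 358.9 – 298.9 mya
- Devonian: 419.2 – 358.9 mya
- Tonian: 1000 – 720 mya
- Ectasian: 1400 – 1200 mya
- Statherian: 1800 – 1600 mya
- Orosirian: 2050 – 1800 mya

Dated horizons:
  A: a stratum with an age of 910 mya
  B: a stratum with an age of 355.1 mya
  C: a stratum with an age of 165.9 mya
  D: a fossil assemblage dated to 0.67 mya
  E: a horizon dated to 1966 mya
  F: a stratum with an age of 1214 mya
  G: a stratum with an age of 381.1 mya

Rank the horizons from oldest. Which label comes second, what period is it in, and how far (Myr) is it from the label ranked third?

F, in the Ectasian; 304 million years to A

Larger Ma means older, so oldest first: E 1966 > F 1214 > A 910 > G 381.1 > B 355.1 > C 165.9 > D 0.67.
Counting 2 along gives F (1214 Ma); the excerpt puts that inside the Ectasian, 1400–1200 Ma.
Next in line is A (910 Ma), and 1214 − 910 = 304 Myr.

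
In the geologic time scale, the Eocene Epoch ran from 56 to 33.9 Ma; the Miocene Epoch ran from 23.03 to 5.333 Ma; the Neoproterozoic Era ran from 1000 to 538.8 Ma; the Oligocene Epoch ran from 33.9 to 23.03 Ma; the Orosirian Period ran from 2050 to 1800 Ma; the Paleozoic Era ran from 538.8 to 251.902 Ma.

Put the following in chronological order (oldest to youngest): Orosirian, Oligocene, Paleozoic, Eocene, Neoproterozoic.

Orosirian → Neoproterozoic → Paleozoic → Eocene → Oligocene

Read off each span (Ma): Orosirian 2050–1800; Oligocene 33.9–23.03; Paleozoic 538.8–251.902; Eocene 56–33.9; Neoproterozoic 1000–538.8.
Larger Ma is older, so oldest→youngest is Orosirian, Neoproterozoic, Paleozoic, Eocene, Oligocene.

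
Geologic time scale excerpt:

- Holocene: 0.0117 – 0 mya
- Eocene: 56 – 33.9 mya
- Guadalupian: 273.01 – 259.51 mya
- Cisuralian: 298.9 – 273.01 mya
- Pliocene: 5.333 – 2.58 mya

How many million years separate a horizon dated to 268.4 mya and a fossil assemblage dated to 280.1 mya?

11.7 million years

280.1 − 268.4 = 11.7 million years.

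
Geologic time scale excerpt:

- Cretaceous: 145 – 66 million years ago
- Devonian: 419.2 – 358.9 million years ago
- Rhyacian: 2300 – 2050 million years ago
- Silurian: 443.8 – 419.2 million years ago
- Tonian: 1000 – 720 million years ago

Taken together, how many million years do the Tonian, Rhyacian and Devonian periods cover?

590.3 million years

Duration is start − end for each: (1000 − 720) + (2300 − 2050) + (419.2 − 358.9).
That is 280 + 250 + 60.3, which totals 590.3 million years.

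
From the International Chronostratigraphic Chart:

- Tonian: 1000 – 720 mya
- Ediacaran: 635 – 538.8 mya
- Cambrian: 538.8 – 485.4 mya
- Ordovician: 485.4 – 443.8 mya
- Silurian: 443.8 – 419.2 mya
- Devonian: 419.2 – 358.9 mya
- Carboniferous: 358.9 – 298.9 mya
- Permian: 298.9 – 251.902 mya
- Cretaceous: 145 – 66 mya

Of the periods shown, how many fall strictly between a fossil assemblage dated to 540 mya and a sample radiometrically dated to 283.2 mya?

540 Ma sits inside the Ediacaran (635–538.8) and 283.2 Ma inside the Permian (298.9–251.902); neither of those is wholly between the two dates.
The listed periods lying completely between them are Cambrian, Ordovician, Silurian, Devonian, Carboniferous — 5 in all.

5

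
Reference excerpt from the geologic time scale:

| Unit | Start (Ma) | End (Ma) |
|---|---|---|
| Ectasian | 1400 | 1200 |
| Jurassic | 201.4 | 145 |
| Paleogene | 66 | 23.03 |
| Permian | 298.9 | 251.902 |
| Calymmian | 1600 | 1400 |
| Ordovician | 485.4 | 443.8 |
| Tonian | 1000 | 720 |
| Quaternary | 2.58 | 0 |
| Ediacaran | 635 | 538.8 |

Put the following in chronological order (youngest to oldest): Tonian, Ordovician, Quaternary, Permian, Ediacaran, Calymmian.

The oldest of these is Calymmian (starts 1600 Ma) and the youngest is Quaternary (ends 0 Ma).
In between, by decreasing start age: Tonian (1000), Ediacaran (635), Ordovician (485.4), Permian (298.9).
Listing youngest first means reversing that sequence.

Quaternary, Permian, Ordovician, Ediacaran, Tonian, Calymmian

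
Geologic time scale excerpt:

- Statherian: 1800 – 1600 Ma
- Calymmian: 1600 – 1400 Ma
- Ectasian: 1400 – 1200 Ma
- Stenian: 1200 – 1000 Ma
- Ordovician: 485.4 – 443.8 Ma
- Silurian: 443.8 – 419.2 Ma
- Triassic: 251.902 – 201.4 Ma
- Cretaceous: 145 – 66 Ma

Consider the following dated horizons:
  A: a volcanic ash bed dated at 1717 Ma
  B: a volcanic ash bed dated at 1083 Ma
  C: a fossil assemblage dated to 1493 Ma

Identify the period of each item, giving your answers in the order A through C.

A — Statherian; B — Stenian; C — Calymmian

Match each age against the start–end ranges in the excerpt: A = 1717 Ma → Statherian (1800–1600); B = 1083 Ma → Stenian (1200–1000); C = 1493 Ma → Calymmian (1600–1400).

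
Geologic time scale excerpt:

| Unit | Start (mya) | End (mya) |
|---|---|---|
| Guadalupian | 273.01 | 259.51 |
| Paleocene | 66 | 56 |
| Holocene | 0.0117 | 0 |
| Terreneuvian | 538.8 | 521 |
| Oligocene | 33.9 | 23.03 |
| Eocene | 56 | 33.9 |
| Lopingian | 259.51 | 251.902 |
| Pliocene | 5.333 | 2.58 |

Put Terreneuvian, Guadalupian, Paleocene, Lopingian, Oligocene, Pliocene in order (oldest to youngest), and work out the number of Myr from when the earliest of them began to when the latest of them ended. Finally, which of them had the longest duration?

Terreneuvian → Guadalupian → Lopingian → Paleocene → Oligocene → Pliocene; total span 536.22 Myr; longest is Terreneuvian

Start ages (Ma): Terreneuvian 538.8, Guadalupian 273.01, Lopingian 259.51, Paleocene 66, Oligocene 33.9, Pliocene 5.333.
Ordered oldest to youngest: Terreneuvian, Guadalupian, Lopingian, Paleocene, Oligocene, Pliocene.
Span = 538.8 − 2.58 = 536.22 Myr.
Durations: Terreneuvian 17.8, Guadalupian 13.5, Oligocene 10.87, Pliocene 2.753, Paleocene 10, Lopingian 7.608 → longest is Terreneuvian (17.8 Myr).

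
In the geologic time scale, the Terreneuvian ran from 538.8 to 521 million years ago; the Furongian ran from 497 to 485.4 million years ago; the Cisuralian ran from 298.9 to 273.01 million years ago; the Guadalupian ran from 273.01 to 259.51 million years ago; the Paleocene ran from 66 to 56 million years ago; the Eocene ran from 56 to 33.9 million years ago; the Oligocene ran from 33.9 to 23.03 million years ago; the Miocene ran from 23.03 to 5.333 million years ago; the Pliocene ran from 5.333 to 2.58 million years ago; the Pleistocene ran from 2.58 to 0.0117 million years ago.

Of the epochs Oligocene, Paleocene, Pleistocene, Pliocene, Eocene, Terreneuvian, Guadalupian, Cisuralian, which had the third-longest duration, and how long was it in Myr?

Terreneuvian, 17.8 million years

Durations: Oligocene 10.87; Paleocene 10; Pleistocene 2.5683; Pliocene 2.753; Eocene 22.1; Terreneuvian 17.8; Guadalupian 13.5; Cisuralian 25.89 Myr.
Sorted longest-first: Cisuralian (25.89), Eocene (22.1), Terreneuvian (17.8), Guadalupian (13.5), Oligocene (10.87), Paleocene (10), Pliocene (2.753), Pleistocene (2.5683).
The third longest is Terreneuvian at 17.8 Myr.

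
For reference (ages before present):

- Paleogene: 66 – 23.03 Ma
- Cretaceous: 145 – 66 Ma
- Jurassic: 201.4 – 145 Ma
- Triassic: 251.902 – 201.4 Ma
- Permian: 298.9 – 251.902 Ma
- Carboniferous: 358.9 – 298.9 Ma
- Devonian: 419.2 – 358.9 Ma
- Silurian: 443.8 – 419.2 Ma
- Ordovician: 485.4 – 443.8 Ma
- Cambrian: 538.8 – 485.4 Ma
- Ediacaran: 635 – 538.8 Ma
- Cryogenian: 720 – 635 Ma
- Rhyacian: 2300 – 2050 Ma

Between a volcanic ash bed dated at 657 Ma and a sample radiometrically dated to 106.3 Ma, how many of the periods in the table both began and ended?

657 Ma sits inside the Cryogenian (720–635) and 106.3 Ma inside the Cretaceous (145–66); neither of those is wholly between the two dates.
The listed periods lying completely between them are Ediacaran, Cambrian, Ordovician, Silurian, Devonian, Carboniferous, Permian, Triassic, Jurassic — 9 in all.

9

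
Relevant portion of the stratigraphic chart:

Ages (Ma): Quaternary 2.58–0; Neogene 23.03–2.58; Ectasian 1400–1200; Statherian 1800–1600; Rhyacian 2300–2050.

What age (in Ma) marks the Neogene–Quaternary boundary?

The Neogene ends and the Quaternary begins at 2.58 Ma.

2.58 Ma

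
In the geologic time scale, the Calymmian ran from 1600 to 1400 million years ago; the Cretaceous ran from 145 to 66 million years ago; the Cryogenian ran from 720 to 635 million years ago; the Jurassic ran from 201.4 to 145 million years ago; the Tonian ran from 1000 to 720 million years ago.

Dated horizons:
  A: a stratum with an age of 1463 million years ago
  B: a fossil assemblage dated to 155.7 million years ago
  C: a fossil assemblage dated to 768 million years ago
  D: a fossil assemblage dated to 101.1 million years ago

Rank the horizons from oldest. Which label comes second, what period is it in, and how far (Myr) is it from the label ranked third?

C, in the Tonian; 612.3 million years to B

Sorted oldest-first by Ma: A (1463), C (768), B (155.7), D (101.1).
The second oldest is C at 768 Ma, which lies in 1000–720 Ma: the Tonian.
The third oldest is B at 155.7 Ma; separation = |768 − 155.7| = 612.3 Myr.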